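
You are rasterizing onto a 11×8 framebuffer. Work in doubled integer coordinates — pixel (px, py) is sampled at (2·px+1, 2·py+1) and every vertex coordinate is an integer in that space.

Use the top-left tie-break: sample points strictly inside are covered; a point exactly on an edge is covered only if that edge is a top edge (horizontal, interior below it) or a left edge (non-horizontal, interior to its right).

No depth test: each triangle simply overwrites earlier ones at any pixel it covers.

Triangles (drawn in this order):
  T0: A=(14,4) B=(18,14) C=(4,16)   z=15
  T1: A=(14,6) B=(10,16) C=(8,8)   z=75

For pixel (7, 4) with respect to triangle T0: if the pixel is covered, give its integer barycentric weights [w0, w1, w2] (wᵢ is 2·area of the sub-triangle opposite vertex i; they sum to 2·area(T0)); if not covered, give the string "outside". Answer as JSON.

T0:
  2·area = 148
  edge (14, 4)→(18, 14): d=(4,10) right/bottom  bias=-1
  edge (18, 14)→(4, 16): d=(-14,2) right/bottom  bias=-1
  edge (4, 16)→(14, 4): d=(10,-12) top-left  bias=+0
    (6,3)@(13, 7): e=[22,108,18] → #
    (7,3)@(15, 7): e=[2,104,42] → #
    (8,3)@(17, 7): e=[-18,100,66] → ·
    (5,4)@(11, 9): e=[50,84,14] → #
    (8,4)@(17, 9): e=[-10,72,86] → ·
    (4,5)@(9, 11): e=[78,60,10] → #
    (8,5)@(17, 11): e=[-2,44,106] → ·
    (3,6)@(7, 13): e=[106,36,6] → #
    (8,6)@(17, 13): e=[6,16,126] → #
    (9,6)@(19, 13): e=[-14,12,150] → ·
    (2,7)@(5, 15): e=[134,12,2] → #
    (5,7)@(11, 15): e=[74,0,74] → ·  [on edge]
  covered (18 px):
    · · · · · · · · · · ·
    · · · · · · · · · · ·
    · · · · · · · · · · ·
    · · · · · · # # · · ·
    · · · · · # # # · · ·
    · · · · # # # # · · ·
    · · · # # # # # # · ·
    · · # # # · · · · · ·
T1:
  2·area = 52
  edge (14, 6)→(10, 16): d=(-4,10) right/bottom  bias=-1
  edge (10, 16)→(8, 8): d=(-2,-8) top-left  bias=+0
  edge (8, 8)→(14, 6): d=(6,-2) top-left  bias=+0
    (8,2)@(17, 5): e=[-26,78,0] → ·  [on edge]
    (5,3)@(11, 7): e=[26,26,0] → #  [on edge]
    (6,3)@(13, 7): e=[6,42,4] → #
    (7,3)@(15, 7): e=[-14,58,8] → ·
    (2,4)@(5, 9): e=[78,-26,0] → ·  [on edge]
    (4,4)@(9, 9): e=[38,6,8] → #
    (6,4)@(13, 9): e=[-2,38,16] → ·
    (4,5)@(9, 11): e=[30,2,20] → #
    (6,5)@(13, 11): e=[-10,34,28] → ·
    (4,6)@(9, 13): e=[22,-2,32] → ·
    (5,6)@(11, 13): e=[2,14,36] → #
    (6,6)@(13, 13): e=[-18,30,40] → ·
  covered (7 px):
    · · · · · · · · · · ·
    · · · · · · · · · · ·
    · · · · · · · · · · ·
    · · · · · # # · · · ·
    · · · · # # · · · · ·
    · · · · # # · · · · ·
    · · · · · # · · · · ·
    · · · · · · · · · · ·

Final: [76,62,10]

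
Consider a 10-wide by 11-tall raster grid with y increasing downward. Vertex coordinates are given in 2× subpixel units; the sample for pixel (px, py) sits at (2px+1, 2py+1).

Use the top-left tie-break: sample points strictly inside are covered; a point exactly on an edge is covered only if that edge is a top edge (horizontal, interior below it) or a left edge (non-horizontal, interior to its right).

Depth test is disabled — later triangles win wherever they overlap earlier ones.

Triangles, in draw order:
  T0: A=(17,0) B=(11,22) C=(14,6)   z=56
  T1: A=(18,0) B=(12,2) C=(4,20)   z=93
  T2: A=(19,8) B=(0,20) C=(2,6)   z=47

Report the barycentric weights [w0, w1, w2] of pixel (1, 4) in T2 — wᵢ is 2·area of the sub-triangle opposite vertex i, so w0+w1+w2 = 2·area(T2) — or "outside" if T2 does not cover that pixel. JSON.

T0:
  2·area = 30
  edge (17, 0)→(11, 22): d=(-6,22) right/bottom  bias=-1
  edge (11, 22)→(14, 6): d=(3,-16) top-left  bias=+0
  edge (14, 6)→(17, 0): d=(3,-6) top-left  bias=+0
    (7,2)@(15, 5): e=[14,13,3] → #
    (8,2)@(17, 5): e=[-30,45,15] → ·
    (7,3)@(15, 7): e=[2,19,9] → #
    (8,3)@(17, 7): e=[-42,51,21] → ·
    (7,4)@(15, 9): e=[-10,25,15] → ·
    (6,6)@(13, 13): e=[10,5,15] → #
    (7,6)@(15, 13): e=[-34,37,27] → ·
    (6,7)@(13, 15): e=[-2,11,21] → ·
  covered (3 px):
    · · · · · · · · · ·
    · · · · · · · · · ·
    · · · · · · · # · ·
    · · · · · · · # · ·
    · · · · · · · · · ·
    · · · · · · · · · ·
    · · · · · · # · · ·
    · · · · · · · · · ·
    · · · · · · · · · ·
    · · · · · · · · · ·
    · · · · · · · · · ·
T1:
  2·area = 92  (B↔C swapped to make it positive)
  edge (18, 0)→(4, 20): d=(-14,20) right/bottom  bias=-1
  edge (4, 20)→(12, 2): d=(8,-18) top-left  bias=+0
  edge (12, 2)→(18, 0): d=(6,-2) top-left  bias=+0
    (7,0)@(15, 1): e=[46,46,0] → #  [on edge]
    (8,0)@(17, 1): e=[6,82,4] → #
    (9,0)@(19, 1): e=[-34,118,8] → ·
    (4,1)@(9, 3): e=[138,-46,0] → ·  [on edge]
    (6,1)@(13, 3): e=[58,26,8] → #
    (8,1)@(17, 3): e=[-22,98,16] → ·
    (1,2)@(3, 5): e=[230,-138,0] → ·  [on edge]
    (5,2)@(11, 5): e=[70,6,16] → #
    (7,2)@(15, 5): e=[-10,78,24] → ·
    (5,3)@(11, 7): e=[42,22,28] → #
    (7,3)@(15, 7): e=[-38,94,36] → ·
    (4,4)@(9, 9): e=[54,2,36] → #
  covered (12 px):
    · · · · · · · # # ·
    · · · · · · # # · ·
    · · · · · # # · · ·
    · · · · · # # · · ·
    · · · · # # · · · ·
    · · · · # · · · · ·
    · · · · · · · · · ·
    · · · # · · · · · ·
    · · · · · · · · · ·
    · · · · · · · · · ·
    · · · · · · · · · ·
T2:
  2·area = 242
  edge (19, 8)→(0, 20): d=(-19,12) right/bottom  bias=-1
  edge (0, 20)→(2, 6): d=(2,-14) top-left  bias=+0
  edge (2, 6)→(19, 8): d=(17,2) right/bottom  bias=-1
    (1,3)@(3, 7): e=[211,16,15] → #
    (2,3)@(5, 7): e=[187,44,11] → #
    (3,3)@(7, 7): e=[163,72,7] → #
    (4,3)@(9, 7): e=[139,100,3] → #
    (5,3)@(11, 7): e=[115,128,-1] → ·
    (1,4)@(3, 9): e=[173,20,49] → #
    (5,4)@(11, 9): e=[77,132,33] → #
    (6,4)@(13, 9): e=[53,160,29] → #
    (7,4)@(15, 9): e=[29,188,25] → #
    (8,4)@(17, 9): e=[5,216,21] → #
    (9,4)@(19, 9): e=[-19,244,17] → ·
    (1,5)@(3, 11): e=[135,24,83] → #
    (0,6)@(1, 13): e=[121,0,121] → #  [on edge]
  covered (31 px):
    · · · · · · · · · ·
    · · · · · · · · · ·
    · · · · · · · · · ·
    · # # # # · · · · ·
    · # # # # # # # # ·
    · # # # # # # · · ·
    # # # # # # · · · ·
    # # # # · · · · · ·
    # # · · · · · · · ·
    # · · · · · · · · ·
    · · · · · · · · · ·

Result: [20,49,173]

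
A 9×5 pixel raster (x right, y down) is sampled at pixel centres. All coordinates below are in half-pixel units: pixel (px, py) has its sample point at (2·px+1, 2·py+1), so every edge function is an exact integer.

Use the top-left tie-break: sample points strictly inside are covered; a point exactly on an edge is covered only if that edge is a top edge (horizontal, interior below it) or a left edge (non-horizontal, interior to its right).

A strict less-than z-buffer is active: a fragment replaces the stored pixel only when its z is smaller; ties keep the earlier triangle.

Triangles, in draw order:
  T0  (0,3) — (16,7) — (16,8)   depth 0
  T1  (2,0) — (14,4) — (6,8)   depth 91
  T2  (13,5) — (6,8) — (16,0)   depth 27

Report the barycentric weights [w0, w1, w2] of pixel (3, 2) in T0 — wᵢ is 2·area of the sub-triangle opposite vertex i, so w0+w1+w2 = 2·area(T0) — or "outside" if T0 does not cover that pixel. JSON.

T0:
  2·area = 16
  edge (0, 3)→(16, 7): d=(16,4) right/bottom  bias=-1
  edge (16, 7)→(16, 8): d=(0,1) right/bottom  bias=-1
  edge (16, 8)→(0, 3): d=(-16,-5) top-left  bias=+0
    (3,2)@(7, 5): e=[4,9,3] → █
    (4,2)@(9, 5): e=[-4,7,13] → ·
    (3,3)@(7, 7): e=[36,9,-29] → ·
    (6,3)@(13, 7): e=[12,3,1] → █
    (7,3)@(15, 7): e=[4,1,11] → █
    (8,3)@(17, 7): e=[-4,-1,21] → ·
    (6,4)@(13, 9): e=[44,3,-31] → ·
    (7,4)@(15, 9): e=[36,1,-21] → ·
  covered (3 px):
    · · · · · · · · ·
    · · · · · · · · ·
    · · · █ · · · · ·
    · · · · · · █ █ ·
    · · · · · · · · ·
T1:
  2·area = 80
  edge (2, 0)→(14, 4): d=(12,4) right/bottom  bias=-1
  edge (14, 4)→(6, 8): d=(-8,4) right/bottom  bias=-1
  edge (6, 8)→(2, 0): d=(-4,-8) top-left  bias=+0
    (1,0)@(3, 1): e=[8,68,4] → █
    (2,0)@(5, 1): e=[0,60,20] → ·  [on edge]
    (1,1)@(3, 3): e=[32,52,-4] → ·
    (2,1)@(5, 3): e=[24,44,12] → █
    (3,1)@(7, 3): e=[16,36,28] → █
    (4,1)@(9, 3): e=[8,28,44] → █
    (5,1)@(11, 3): e=[0,20,60] → ·  [on edge]
    (2,2)@(5, 5): e=[48,28,4] → █
    (5,2)@(11, 5): e=[24,4,52] → █
    (6,2)@(13, 5): e=[16,-4,68] → ·
    (8,2)@(17, 5): e=[0,-20,100] → ·  [on edge]
    (2,3)@(5, 7): e=[72,12,-4] → ·
  covered (9 px):
    · █ · · · · · · ·
    · · █ █ █ · · · ·
    · · █ █ █ █ · · ·
    · · · █ · · · · ·
    · · · · · · · · ·
T2:
  2·area = 26
  edge (13, 5)→(6, 8): d=(-7,3) right/bottom  bias=-1
  edge (6, 8)→(16, 0): d=(10,-8) top-left  bias=+0
  edge (16, 0)→(13, 5): d=(-3,5) right/bottom  bias=-1
    (7,0)@(15, 1): e=[22,2,2] → █
    (8,0)@(17, 1): e=[16,18,-8] → ·
    (6,1)@(13, 3): e=[14,6,6] → █
    (7,1)@(15, 3): e=[8,22,-4] → ·
    (5,2)@(11, 5): e=[6,10,10] → █
    (6,2)@(13, 5): e=[0,26,0] → ·  [on edge]
    (5,3)@(11, 7): e=[-8,30,4] → ·
  covered (3 px):
    · · · · · · · █ ·
    · · · · · · █ · ·
    · · · · · █ · · ·
    · · · · · · · · ·
    · · · · · · · · ·

Result: [9,3,4]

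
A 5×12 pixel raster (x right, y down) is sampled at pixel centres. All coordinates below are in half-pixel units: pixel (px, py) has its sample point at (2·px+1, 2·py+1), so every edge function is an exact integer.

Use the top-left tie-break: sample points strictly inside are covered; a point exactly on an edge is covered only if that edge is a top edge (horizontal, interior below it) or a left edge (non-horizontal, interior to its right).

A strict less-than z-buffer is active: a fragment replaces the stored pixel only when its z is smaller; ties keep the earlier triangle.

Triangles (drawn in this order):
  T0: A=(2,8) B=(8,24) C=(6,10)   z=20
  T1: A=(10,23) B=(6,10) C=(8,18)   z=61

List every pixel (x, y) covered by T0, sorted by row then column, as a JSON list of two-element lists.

T0:
  2·area = 52  (B↔C swapped to make it positive)
  edge (2, 8)→(6, 10): d=(4,2) right/bottom  bias=-1
  edge (6, 10)→(8, 24): d=(2,14) right/bottom  bias=-1
  edge (8, 24)→(2, 8): d=(-6,-16) top-left  bias=+0
    (2,1)@(5, 3): e=[-26,0,78] → ·  [on edge]
    (1,4)@(3, 9): e=[2,40,10] → █
    (2,4)@(5, 9): e=[-2,12,42] → ·
    (1,5)@(3, 11): e=[10,44,-2] → ·
    (2,5)@(5, 11): e=[6,16,30] → █
    (3,5)@(7, 11): e=[2,-12,62] → ·
    (2,6)@(5, 13): e=[14,20,18] → █
    (3,6)@(7, 13): e=[10,-8,50] → ·
    (2,7)@(5, 15): e=[22,24,6] → █
    (3,7)@(7, 15): e=[18,-4,38] → ·
    (2,8)@(5, 17): e=[30,28,-6] → ·
    (3,8)@(7, 17): e=[26,0,26] → ·  [on edge]
  covered (6 px):
    · · · · ·
    · · · · ·
    · · · · ·
    · · · · ·
    · █ · · ·
    · · █ · ·
    · · █ · ·
    · · █ · ·
    · · · · ·
    · · · █ ·
    · · · █ ·
    · · · · ·
T1:
  2·area = 6  (B↔C swapped to make it positive)
  edge (10, 23)→(8, 18): d=(-2,-5) top-left  bias=+0
  edge (8, 18)→(6, 10): d=(-2,-8) top-left  bias=+0
  edge (6, 10)→(10, 23): d=(4,13) right/bottom  bias=-1
  covered (0 px):
    · · · · ·
    · · · · ·
    · · · · ·
    · · · · ·
    · · · · ·
    · · · · ·
    · · · · ·
    · · · · ·
    · · · · ·
    · · · · ·
    · · · · ·
    · · · · ·

Final: [[1,4],[2,5],[2,6],[2,7],[3,9],[3,10]]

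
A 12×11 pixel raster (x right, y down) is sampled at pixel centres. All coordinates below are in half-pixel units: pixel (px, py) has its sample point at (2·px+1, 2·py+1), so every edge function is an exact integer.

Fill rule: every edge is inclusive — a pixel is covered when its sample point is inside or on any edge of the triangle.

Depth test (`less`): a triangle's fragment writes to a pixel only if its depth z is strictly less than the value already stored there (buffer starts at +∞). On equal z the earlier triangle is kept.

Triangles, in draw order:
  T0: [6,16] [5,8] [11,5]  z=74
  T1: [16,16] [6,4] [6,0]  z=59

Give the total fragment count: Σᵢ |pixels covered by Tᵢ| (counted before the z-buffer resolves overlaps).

T0:
  2·area = 51
  edge (6, 16)→(5, 8): d=(-1,-8) inclusive
  edge (5, 8)→(11, 5): d=(6,-3) inclusive
  edge (11, 5)→(6, 16): d=(-5,11) inclusive
    (9,0)@(19, 1): e=[119,0,-68] → ·  [on edge]
    (7,1)@(15, 3): e=[85,0,-34] → ·  [on edge]
    (5,2)@(11, 5): e=[51,0,0] → █  [on edge]
    (6,2)@(13, 5): e=[67,6,-22] → ·
    (3,3)@(7, 7): e=[17,0,34] → █  [on edge]
    (4,3)@(9, 7): e=[33,6,12] → █
    (5,3)@(11, 7): e=[49,12,-10] → ·
    (1,4)@(3, 9): e=[-17,0,68] → ·  [on edge]
    (3,4)@(7, 9): e=[15,12,24] → █
    (5,4)@(11, 9): e=[47,24,-20] → ·
    (3,5)@(7, 11): e=[13,24,14] → █
    (4,5)@(9, 11): e=[29,30,-8] → ·
  covered (7 px):
    · · · · · · · · · · · ·
    · · · · · · · · · · · ·
    · · · · · █ · · · · · ·
    · · · █ █ · · · · · · ·
    · · · █ █ · · · · · · ·
    · · · █ · · · · · · · ·
    · · · █ · · · · · · · ·
    · · · · · · · · · · · ·
    · · · · · · · · · · · ·
    · · · · · · · · · · · ·
    · · · · · · · · · · · ·
T1:
  2·area = 40
  edge (16, 16)→(6, 4): d=(-10,-12) inclusive
  edge (6, 4)→(6, 0): d=(0,-4) inclusive
  edge (6, 0)→(16, 16): d=(10,16) inclusive
    (3,1)@(7, 3): e=[22,4,14] → █
    (4,1)@(9, 3): e=[46,12,-18] → ·
    (3,2)@(7, 5): e=[2,4,34] → █
    (4,2)@(9, 5): e=[26,12,2] → █
    (5,2)@(11, 5): e=[50,20,-30] → ·
    (3,3)@(7, 7): e=[-18,4,54] → ·
    (4,3)@(9, 7): e=[6,12,22] → █
    (5,3)@(11, 7): e=[30,20,-10] → ·
    (4,4)@(9, 9): e=[-14,12,42] → ·
    (5,4)@(11, 9): e=[10,20,10] → █
    (6,4)@(13, 9): e=[34,28,-22] → ·
    (5,5)@(11, 11): e=[-10,20,30] → ·
  covered (5 px):
    · · · · · · · · · · · ·
    · · · █ · · · · · · · ·
    · · · █ █ · · · · · · ·
    · · · · █ · · · · · · ·
    · · · · · █ · · · · · ·
    · · · · · · · · · · · ·
    · · · · · · · · · · · ·
    · · · · · · · · · · · ·
    · · · · · · · · · · · ·
    · · · · · · · · · · · ·
    · · · · · · · · · · · ·

Final: 12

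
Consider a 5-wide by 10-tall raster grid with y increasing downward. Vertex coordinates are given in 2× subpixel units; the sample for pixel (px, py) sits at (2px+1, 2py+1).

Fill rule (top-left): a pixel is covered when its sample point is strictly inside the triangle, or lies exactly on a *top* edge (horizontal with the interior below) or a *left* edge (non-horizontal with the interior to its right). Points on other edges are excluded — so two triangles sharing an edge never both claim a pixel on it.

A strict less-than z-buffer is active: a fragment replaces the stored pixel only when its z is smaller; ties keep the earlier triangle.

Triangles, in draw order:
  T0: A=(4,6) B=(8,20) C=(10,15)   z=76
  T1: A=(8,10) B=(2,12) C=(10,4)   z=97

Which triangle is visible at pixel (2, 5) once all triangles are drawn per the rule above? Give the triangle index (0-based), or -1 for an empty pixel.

T0:
  2·area = 48  (B↔C swapped to make it positive)
  edge (4, 6)→(10, 15): d=(6,9) right/bottom  bias=-1
  edge (10, 15)→(8, 20): d=(-2,5) right/bottom  bias=-1
  edge (8, 20)→(4, 6): d=(-4,-14) top-left  bias=+0
    (2,4)@(5, 9): e=[9,37,2] → █
    (3,4)@(7, 9): e=[-9,27,30] → ·
    (2,5)@(5, 11): e=[21,33,-6] → ·
    (3,5)@(7, 11): e=[3,23,22] → █
    (4,5)@(9, 11): e=[-15,13,50] → ·
    (3,6)@(7, 13): e=[15,19,14] → █
    (4,6)@(9, 13): e=[-3,9,42] → ·
    (3,7)@(7, 15): e=[27,15,6] → █
    (4,7)@(9, 15): e=[9,5,34] → █
    (3,8)@(7, 17): e=[39,11,-2] → ·
    (4,8)@(9, 17): e=[21,1,26] → █
    (4,9)@(9, 19): e=[33,-3,18] → ·
  covered (6 px):
    · · · · ·
    · · · · ·
    · · · · ·
    · · · · ·
    · · █ · ·
    · · · █ ·
    · · · █ ·
    · · · █ █
    · · · · █
    · · · · ·
T1:
  2·area = 32
  edge (8, 10)→(2, 12): d=(-6,2) right/bottom  bias=-1
  edge (2, 12)→(10, 4): d=(8,-8) top-left  bias=+0
  edge (10, 4)→(8, 10): d=(-2,6) right/bottom  bias=-1
    (4,2)@(9, 5): e=[28,0,4] → █  [on edge]
    (3,3)@(7, 7): e=[20,0,12] → █  [on edge]
    (4,3)@(9, 7): e=[16,16,0] → ·  [on edge]
    (2,4)@(5, 9): e=[12,0,20] → █  [on edge]
    (4,4)@(9, 9): e=[4,32,-4] → ·
    (1,5)@(3, 11): e=[4,0,28] → █  [on edge]
    (2,5)@(5, 11): e=[0,16,16] → ·  [on edge]
    (3,5)@(7, 11): e=[-4,32,4] → ·
    (0,6)@(1, 13): e=[-4,0,36] → ·  [on edge]
    (1,6)@(3, 13): e=[-8,16,24] → ·
    (3,6)@(7, 13): e=[-16,48,0] → ·  [on edge]
    (2,9)@(5, 19): e=[-48,80,0] → ·  [on edge]
  covered (5 px):
    · · · · ·
    · · · · ·
    · · · · █
    · · · █ ·
    · · █ █ ·
    · █ · · ·
    · · · · ·
    · · · · ·
    · · · · ·
    · · · · ·

Z-buffer (winner per pixel, '.' = empty):
  . . . . .
  . . . . .
  . . . . 1
  . . . 1 .
  . . 0 1 .
  . 1 . 0 .
  . . . 0 .
  . . . 0 0
  . . . . 0
  . . . . .

Final: -1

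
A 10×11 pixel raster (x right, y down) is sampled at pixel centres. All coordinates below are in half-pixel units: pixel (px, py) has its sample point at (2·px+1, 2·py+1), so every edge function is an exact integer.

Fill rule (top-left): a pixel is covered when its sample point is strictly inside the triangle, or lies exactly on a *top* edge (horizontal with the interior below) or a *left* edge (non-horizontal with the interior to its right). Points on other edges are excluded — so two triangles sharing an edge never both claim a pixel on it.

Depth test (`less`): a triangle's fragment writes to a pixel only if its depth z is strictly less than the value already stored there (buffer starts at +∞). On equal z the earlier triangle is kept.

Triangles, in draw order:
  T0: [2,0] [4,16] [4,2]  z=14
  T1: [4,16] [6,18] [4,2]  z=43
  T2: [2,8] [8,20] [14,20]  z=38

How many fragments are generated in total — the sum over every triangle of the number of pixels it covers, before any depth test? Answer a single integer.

T0:
  2·area = 28  (B↔C swapped to make it positive)
  edge (2, 0)→(4, 2): d=(2,2) right/bottom  bias=-1
  edge (4, 2)→(4, 16): d=(0,14) right/bottom  bias=-1
  edge (4, 16)→(2, 0): d=(-2,-16) top-left  bias=+0
    (1,0)@(3, 1): e=[0,14,14] → ·  [on edge]
    (1,1)@(3, 3): e=[4,14,10] → █
    (2,1)@(5, 3): e=[0,-14,42] → ·  [on edge]
    (1,2)@(3, 5): e=[8,14,6] → █
    (2,2)@(5, 5): e=[4,-14,38] → ·
    (3,2)@(7, 5): e=[0,-42,70] → ·  [on edge]
    (1,3)@(3, 7): e=[12,14,2] → █
    (2,3)@(5, 7): e=[8,-14,34] → ·
    (4,3)@(9, 7): e=[0,-70,98] → ·  [on edge]
    (1,4)@(3, 9): e=[16,14,-2] → ·
    (5,4)@(11, 9): e=[0,-98,126] → ·  [on edge]
    (6,5)@(13, 11): e=[0,-126,154] → ·  [on edge]
    (7,6)@(15, 13): e=[0,-154,182] → ·  [on edge]
    (8,7)@(17, 15): e=[0,-182,210] → ·  [on edge]
    (9,8)@(19, 17): e=[0,-210,238] → ·  [on edge]
  covered (3 px):
    · · · · · · · · · ·
    · █ · · · · · · · ·
    · █ · · · · · · · ·
    · █ · · · · · · · ·
    · · · · · · · · · ·
    · · · · · · · · · ·
    · · · · · · · · · ·
    · · · · · · · · · ·
    · · · · · · · · · ·
    · · · · · · · · · ·
    · · · · · · · · · ·
T1:
  2·area = 28  (B↔C swapped to make it positive)
  edge (4, 16)→(4, 2): d=(0,-14) top-left  bias=+0
  edge (4, 2)→(6, 18): d=(2,16) right/bottom  bias=-1
  edge (6, 18)→(4, 16): d=(-2,-2) top-left  bias=+0
    (2,5)@(5, 11): e=[14,2,12] → █
    (3,5)@(7, 11): e=[42,-30,16] → ·
    (0,6)@(1, 13): e=[-42,70,0] → ·  [on edge]
    (2,6)@(5, 13): e=[14,6,8] → █
    (3,6)@(7, 13): e=[42,-26,12] → ·
    (1,7)@(3, 15): e=[-14,42,0] → ·  [on edge]
    (2,7)@(5, 15): e=[14,10,4] → █
    (3,7)@(7, 15): e=[42,-22,8] → ·
    (2,8)@(5, 17): e=[14,14,0] → █  [on edge]
    (3,8)@(7, 17): e=[42,-18,4] → ·
    (2,9)@(5, 19): e=[14,18,-4] → ·
    (3,9)@(7, 19): e=[42,-14,0] → ·  [on edge]
    (4,10)@(9, 21): e=[70,-42,0] → ·  [on edge]
  covered (4 px):
    · · · · · · · · · ·
    · · · · · · · · · ·
    · · · · · · · · · ·
    · · · · · · · · · ·
    · · · · · · · · · ·
    · · █ · · · · · · ·
    · · █ · · · · · · ·
    · · █ · · · · · · ·
    · · █ · · · · · · ·
    · · · · · · · · · ·
    · · · · · · · · · ·
T2:
  2·area = 72  (B↔C swapped to make it positive)
  edge (2, 8)→(14, 20): d=(12,12) right/bottom  bias=-1
  edge (14, 20)→(8, 20): d=(-6,0) right/bottom  bias=-1
  edge (8, 20)→(2, 8): d=(-6,-12) top-left  bias=+0
    (0,3)@(1, 7): e=[0,78,-6] → ·  [on edge]
    (1,4)@(3, 9): e=[0,66,6] → ·  [on edge]
    (2,5)@(5, 11): e=[0,54,18] → ·  [on edge]
    (2,6)@(5, 13): e=[24,42,6] → █
    (3,6)@(7, 13): e=[0,42,30] → ·  [on edge]
    (2,7)@(5, 15): e=[48,30,-6] → ·
    (3,7)@(7, 15): e=[24,30,18] → █
    (4,7)@(9, 15): e=[0,30,42] → ·  [on edge]
    (3,8)@(7, 17): e=[48,18,6] → █
    (4,8)@(9, 17): e=[24,18,30] → █
    (5,8)@(11, 17): e=[0,18,54] → ·  [on edge]
    (3,9)@(7, 19): e=[72,6,-6] → ·
    (6,9)@(13, 19): e=[0,6,66] → ·  [on edge]
    (7,10)@(15, 21): e=[0,-6,78] → ·  [on edge]
  covered (6 px):
    · · · · · · · · · ·
    · · · · · · · · · ·
    · · · · · · · · · ·
    · · · · · · · · · ·
    · · · · · · · · · ·
    · · · · · · · · · ·
    · · █ · · · · · · ·
    · · · █ · · · · · ·
    · · · █ █ · · · · ·
    · · · · █ █ · · · ·
    · · · · · · · · · ·

Answer: 13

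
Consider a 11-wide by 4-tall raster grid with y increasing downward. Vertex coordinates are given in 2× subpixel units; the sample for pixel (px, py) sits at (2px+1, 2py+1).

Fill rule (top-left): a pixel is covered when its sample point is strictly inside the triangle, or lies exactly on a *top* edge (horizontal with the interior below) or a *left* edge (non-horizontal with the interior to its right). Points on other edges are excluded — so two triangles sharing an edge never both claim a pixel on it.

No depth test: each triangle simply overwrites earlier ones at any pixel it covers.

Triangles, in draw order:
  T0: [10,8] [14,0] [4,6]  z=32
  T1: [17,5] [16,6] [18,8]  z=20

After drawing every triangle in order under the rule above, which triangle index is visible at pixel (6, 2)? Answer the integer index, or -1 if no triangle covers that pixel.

T0:
  2·area = 56  (B↔C swapped to make it positive)
  edge (10, 8)→(4, 6): d=(-6,-2) top-left  bias=+0
  edge (4, 6)→(14, 0): d=(10,-6) top-left  bias=+0
  edge (14, 0)→(10, 8): d=(-4,8) right/bottom  bias=-1
    (6,0)@(13, 1): e=[48,4,4] → #
    (7,0)@(15, 1): e=[52,16,-12] → ·
    (4,1)@(9, 3): e=[28,0,28] → #  [on edge]
    (5,1)@(11, 3): e=[32,12,12] → #
    (6,1)@(13, 3): e=[36,24,-4] → ·
    (0,2)@(1, 5): e=[0,-28,84] → ·  [on edge]
    (3,2)@(7, 5): e=[12,8,36] → #
    (6,2)@(13, 5): e=[24,44,-12] → ·
    (3,3)@(7, 7): e=[0,28,28] → #  [on edge]
    (5,3)@(11, 7): e=[8,52,-4] → ·
  covered (8 px):
    · · · · · · # · · · ·
    · · · · # # · · · · ·
    · · · # # # · · · · ·
    · · · # # · · · · · ·
T1:
  2·area = 4  (B↔C swapped to make it positive)
  edge (17, 5)→(18, 8): d=(1,3) right/bottom  bias=-1
  edge (18, 8)→(16, 6): d=(-2,-2) top-left  bias=+0
  edge (16, 6)→(17, 5): d=(1,-1) top-left  bias=+0
    (5,0)@(11, 1): e=[14,0,-10] → ·  [on edge]
    (10,0)@(21, 1): e=[-16,20,0] → ·  [on edge]
    (6,1)@(13, 3): e=[10,0,-6] → ·  [on edge]
    (9,1)@(19, 3): e=[-8,12,0] → ·  [on edge]
    (7,2)@(15, 5): e=[6,0,-2] → ·  [on edge]
    (8,2)@(17, 5): e=[0,4,0] → ·  [on edge]
    (7,3)@(15, 7): e=[8,-4,0] → ·  [on edge]
    (8,3)@(17, 7): e=[2,0,2] → #  [on edge]
    (9,3)@(19, 7): e=[-4,4,4] → ·
  covered (1 px):
    · · · · · · · · · · ·
    · · · · · · · · · · ·
    · · · · · · · · · · ·
    · · · · · · · · # · ·

Z-buffer (winner per pixel, '.' = empty):
  . . . . . . 0 . . . .
  . . . . 0 0 . . . . .
  . . . 0 0 0 . . . . .
  . . . 0 0 . . . 1 . .

Final: -1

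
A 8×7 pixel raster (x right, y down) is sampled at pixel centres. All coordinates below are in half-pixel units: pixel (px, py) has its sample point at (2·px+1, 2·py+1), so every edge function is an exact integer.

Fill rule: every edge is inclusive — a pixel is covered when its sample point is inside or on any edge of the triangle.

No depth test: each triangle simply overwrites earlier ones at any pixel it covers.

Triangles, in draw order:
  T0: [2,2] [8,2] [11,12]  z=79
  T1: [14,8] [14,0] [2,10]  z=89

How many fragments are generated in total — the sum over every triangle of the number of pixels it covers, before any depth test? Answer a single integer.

T0:
  2·area = 60
  edge (2, 2)→(8, 2): d=(6,0) inclusive
  edge (8, 2)→(11, 12): d=(3,10) inclusive
  edge (11, 12)→(2, 2): d=(-9,-10) inclusive
    (1,1)@(3, 3): e=[6,53,1] → █
    (2,1)@(5, 3): e=[6,33,21] → █
    (3,1)@(7, 3): e=[6,13,41] → █
    (4,1)@(9, 3): e=[6,-7,61] → ·
    (1,2)@(3, 5): e=[18,59,-17] → ·
    (2,2)@(5, 5): e=[18,39,3] → █
    (4,2)@(9, 5): e=[18,-1,43] → ·
    (2,3)@(5, 7): e=[30,45,-15] → ·
    (3,3)@(7, 7): e=[30,25,5] → █
    (4,3)@(9, 7): e=[30,5,25] → █
    (5,3)@(11, 7): e=[30,-15,45] → ·
    (3,4)@(7, 9): e=[42,31,-13] → ·
  covered (8 px):
    · · · · · · · ·
    · █ █ █ · · · ·
    · · █ █ · · · ·
    · · · █ █ · · ·
    · · · · █ · · ·
    · · · · · · · ·
    · · · · · · · ·
T1:
  2·area = 96  (B↔C swapped to make it positive)
  edge (14, 8)→(2, 10): d=(-12,2) inclusive
  edge (2, 10)→(14, 0): d=(12,-10) inclusive
  edge (14, 0)→(14, 8): d=(0,8) inclusive
    (6,0)@(13, 1): e=[86,2,8] → █
    (7,0)@(15, 1): e=[82,22,-8] → ·
    (5,1)@(11, 3): e=[66,6,24] → █
    (7,1)@(15, 3): e=[58,46,-8] → ·
    (4,2)@(9, 5): e=[46,10,40] → █
    (7,2)@(15, 5): e=[34,70,-8] → ·
    (3,3)@(7, 7): e=[26,14,56] → █
    (7,3)@(15, 7): e=[10,94,-8] → ·
    (2,4)@(5, 9): e=[6,18,72] → █
    (4,4)@(9, 9): e=[-2,58,40] → ·
    (5,4)@(11, 9): e=[-6,78,24] → ·
    (6,4)@(13, 9): e=[-10,98,8] → ·
  covered (12 px):
    · · · · · · █ ·
    · · · · · █ █ ·
    · · · · █ █ █ ·
    · · · █ █ █ █ ·
    · · █ █ · · · ·
    · · · · · · · ·
    · · · · · · · ·

Answer: 20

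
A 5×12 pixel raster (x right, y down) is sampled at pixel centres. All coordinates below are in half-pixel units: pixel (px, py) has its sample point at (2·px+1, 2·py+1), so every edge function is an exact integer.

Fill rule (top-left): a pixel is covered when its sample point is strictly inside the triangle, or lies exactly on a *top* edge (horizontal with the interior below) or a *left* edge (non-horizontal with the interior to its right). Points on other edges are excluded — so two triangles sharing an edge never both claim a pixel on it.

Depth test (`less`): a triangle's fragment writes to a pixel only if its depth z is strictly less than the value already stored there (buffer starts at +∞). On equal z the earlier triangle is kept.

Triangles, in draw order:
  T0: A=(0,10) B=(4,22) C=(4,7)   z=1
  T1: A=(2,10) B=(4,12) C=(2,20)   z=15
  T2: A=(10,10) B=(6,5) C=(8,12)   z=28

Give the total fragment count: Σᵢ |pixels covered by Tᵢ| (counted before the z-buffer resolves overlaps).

T0:
  2·area = 60  (B↔C swapped to make it positive)
  edge (0, 10)→(4, 7): d=(4,-3) top-left  bias=+0
  edge (4, 7)→(4, 22): d=(0,15) right/bottom  bias=-1
  edge (4, 22)→(0, 10): d=(-4,-12) top-left  bias=+0
    (1,4)@(3, 9): e=[5,15,40] → █
    (2,4)@(5, 9): e=[11,-15,64] → ·
    (0,5)@(1, 11): e=[7,45,8] → █
    (2,5)@(5, 11): e=[19,-15,56] → ·
    (0,6)@(1, 13): e=[15,45,0] → █  [on edge]
    (2,6)@(5, 13): e=[27,-15,48] → ·
    (0,7)@(1, 15): e=[23,45,-8] → ·
    (1,7)@(3, 15): e=[29,15,16] → █
    (2,7)@(5, 15): e=[35,-15,40] → ·
    (1,8)@(3, 17): e=[37,15,8] → █
    (2,8)@(5, 17): e=[43,-15,32] → ·
    (1,9)@(3, 19): e=[45,15,0] → █  [on edge]
  covered (8 px):
    · · · · ·
    · · · · ·
    · · · · ·
    · · · · ·
    · █ · · ·
    █ █ · · ·
    █ █ · · ·
    · █ · · ·
    · █ · · ·
    · █ · · ·
    · · · · ·
    · · · · ·
T1:
  2·area = 20
  edge (2, 10)→(4, 12): d=(2,2) right/bottom  bias=-1
  edge (4, 12)→(2, 20): d=(-2,8) right/bottom  bias=-1
  edge (2, 20)→(2, 10): d=(0,-10) top-left  bias=+0
    (0,4)@(1, 9): e=[0,30,-10] → ·  [on edge]
    (1,5)@(3, 11): e=[0,10,10] → ·  [on edge]
    (1,6)@(3, 13): e=[4,6,10] → █
    (2,6)@(5, 13): e=[0,-10,30] → ·  [on edge]
    (1,7)@(3, 15): e=[8,2,10] → █
    (2,7)@(5, 15): e=[4,-14,30] → ·
    (3,7)@(7, 15): e=[0,-30,50] → ·  [on edge]
    (1,8)@(3, 17): e=[12,-2,10] → ·
    (4,8)@(9, 17): e=[0,-50,70] → ·  [on edge]
  covered (2 px):
    · · · · ·
    · · · · ·
    · · · · ·
    · · · · ·
    · · · · ·
    · · · · ·
    · █ · · ·
    · █ · · ·
    · · · · ·
    · · · · ·
    · · · · ·
    · · · · ·
T2:
  2·area = 18  (B↔C swapped to make it positive)
  edge (10, 10)→(8, 12): d=(-2,2) right/bottom  bias=-1
  edge (8, 12)→(6, 5): d=(-2,-7) top-left  bias=+0
  edge (6, 5)→(10, 10): d=(4,5) right/bottom  bias=-1
    (3,3)@(7, 7): e=[12,3,3] → █
    (4,3)@(9, 7): e=[8,17,-7] → ·
    (3,4)@(7, 9): e=[8,-1,11] → ·
    (4,4)@(9, 9): e=[4,13,1] → █
    (4,5)@(9, 11): e=[0,9,9] → ·  [on edge]
    (3,6)@(7, 13): e=[0,-9,27] → ·  [on edge]
    (2,7)@(5, 15): e=[0,-27,45] → ·  [on edge]
    (1,8)@(3, 17): e=[0,-45,63] → ·  [on edge]
    (0,9)@(1, 19): e=[0,-63,81] → ·  [on edge]
  covered (2 px):
    · · · · ·
    · · · · ·
    · · · · ·
    · · · █ ·
    · · · · █
    · · · · ·
    · · · · ·
    · · · · ·
    · · · · ·
    · · · · ·
    · · · · ·
    · · · · ·

Answer: 12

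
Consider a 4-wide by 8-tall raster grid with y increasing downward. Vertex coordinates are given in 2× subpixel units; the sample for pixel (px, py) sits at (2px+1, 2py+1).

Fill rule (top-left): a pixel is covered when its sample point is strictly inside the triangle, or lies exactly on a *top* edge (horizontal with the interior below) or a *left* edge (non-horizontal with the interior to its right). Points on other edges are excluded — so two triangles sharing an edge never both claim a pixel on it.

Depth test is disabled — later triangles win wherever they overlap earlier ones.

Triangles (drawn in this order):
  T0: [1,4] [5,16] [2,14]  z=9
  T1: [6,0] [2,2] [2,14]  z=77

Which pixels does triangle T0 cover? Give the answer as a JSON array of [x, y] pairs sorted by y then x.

T0:
  2·area = 28
  edge (1, 4)→(5, 16): d=(4,12) right/bottom  bias=-1
  edge (5, 16)→(2, 14): d=(-3,-2) top-left  bias=+0
  edge (2, 14)→(1, 4): d=(-1,-10) top-left  bias=+0
    (1,5)@(3, 11): e=[4,11,13] → █
    (2,5)@(5, 11): e=[-20,15,33] → ·
    (1,6)@(3, 13): e=[12,5,11] → █
    (2,6)@(5, 13): e=[-12,9,31] → ·
    (1,7)@(3, 15): e=[20,-1,9] → ·
  covered (2 px):
    · · · ·
    · · · ·
    · · · ·
    · · · ·
    · · · ·
    · █ · ·
    · █ · ·
    · · · ·
T1:
  2·area = 48  (B↔C swapped to make it positive)
  edge (6, 0)→(2, 14): d=(-4,14) right/bottom  bias=-1
  edge (2, 14)→(2, 2): d=(0,-12) top-left  bias=+0
  edge (2, 2)→(6, 0): d=(4,-2) top-left  bias=+0
    (2,0)@(5, 1): e=[10,36,2] → █
    (3,0)@(7, 1): e=[-18,60,6] → ·
    (1,1)@(3, 3): e=[30,12,6] → █
    (3,1)@(7, 3): e=[-26,60,14] → ·
    (1,2)@(3, 5): e=[22,12,14] → █
    (2,2)@(5, 5): e=[-6,36,18] → ·
    (1,3)@(3, 7): e=[14,12,22] → █
    (2,3)@(5, 7): e=[-14,36,26] → ·
    (1,4)@(3, 9): e=[6,12,30] → █
    (2,4)@(5, 9): e=[-22,36,34] → ·
    (1,5)@(3, 11): e=[-2,12,38] → ·
  covered (6 px):
    · · █ ·
    · █ █ ·
    · █ · ·
    · █ · ·
    · █ · ·
    · · · ·
    · · · ·
    · · · ·

Result: [[1,5],[1,6]]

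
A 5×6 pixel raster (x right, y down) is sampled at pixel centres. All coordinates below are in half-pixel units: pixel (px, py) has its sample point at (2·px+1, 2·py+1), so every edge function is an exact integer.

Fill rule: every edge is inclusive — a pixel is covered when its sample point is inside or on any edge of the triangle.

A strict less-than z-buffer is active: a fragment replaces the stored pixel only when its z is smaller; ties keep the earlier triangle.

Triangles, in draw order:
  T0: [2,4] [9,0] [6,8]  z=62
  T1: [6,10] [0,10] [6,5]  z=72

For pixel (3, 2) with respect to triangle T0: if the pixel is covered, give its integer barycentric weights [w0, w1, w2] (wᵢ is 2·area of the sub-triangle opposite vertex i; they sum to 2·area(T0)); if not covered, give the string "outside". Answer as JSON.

T0:
  2·area = 44
  edge (2, 4)→(9, 0): d=(7,-4) inclusive
  edge (9, 0)→(6, 8): d=(-3,8) inclusive
  edge (6, 8)→(2, 4): d=(-4,-4) inclusive
    (0,1)@(1, 3): e=[-11,55,0] → ·  [on edge]
    (2,1)@(5, 3): e=[5,23,16] → █
    (3,1)@(7, 3): e=[13,7,24] → █
    (4,1)@(9, 3): e=[21,-9,32] → ·
    (1,2)@(3, 5): e=[11,33,0] → █  [on edge]
    (4,2)@(9, 5): e=[35,-15,24] → ·
    (1,3)@(3, 7): e=[25,27,-8] → ·
    (2,3)@(5, 7): e=[33,11,0] → █  [on edge]
    (3,3)@(7, 7): e=[41,-5,8] → ·
    (2,4)@(5, 9): e=[47,5,-8] → ·
    (3,4)@(7, 9): e=[55,-11,0] → ·  [on edge]
    (4,5)@(9, 11): e=[77,-33,0] → ·  [on edge]
  covered (6 px):
    · · · · ·
    · · █ █ ·
    · █ █ █ ·
    · · █ · ·
    · · · · ·
    · · · · ·
T1:
  2·area = 30
  edge (6, 10)→(0, 10): d=(-6,0) inclusive
  edge (0, 10)→(6, 5): d=(6,-5) inclusive
  edge (6, 5)→(6, 10): d=(0,5) inclusive
    (2,3)@(5, 7): e=[18,7,5] → █
    (3,3)@(7, 7): e=[18,17,-5] → ·
    (1,4)@(3, 9): e=[6,9,15] → █
    (3,4)@(7, 9): e=[6,29,-5] → ·
    (1,5)@(3, 11): e=[-6,21,15] → ·
    (2,5)@(5, 11): e=[-6,31,5] → ·
  covered (3 px):
    · · · · ·
    · · · · ·
    · · · · ·
    · · █ · ·
    · █ █ · ·
    · · · · ·

Final: [1,16,27]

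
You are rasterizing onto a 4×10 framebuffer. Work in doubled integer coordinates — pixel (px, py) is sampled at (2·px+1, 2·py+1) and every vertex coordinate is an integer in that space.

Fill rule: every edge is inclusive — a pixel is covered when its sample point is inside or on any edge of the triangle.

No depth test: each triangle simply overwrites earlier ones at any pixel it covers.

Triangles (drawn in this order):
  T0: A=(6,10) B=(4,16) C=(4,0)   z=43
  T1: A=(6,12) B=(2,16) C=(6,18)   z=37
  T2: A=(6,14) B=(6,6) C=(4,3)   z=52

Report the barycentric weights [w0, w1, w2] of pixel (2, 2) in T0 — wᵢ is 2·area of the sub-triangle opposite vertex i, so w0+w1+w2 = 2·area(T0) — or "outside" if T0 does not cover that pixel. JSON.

T0:
  2·area = 32
  edge (6, 10)→(4, 16): d=(-2,6) inclusive
  edge (4, 16)→(4, 0): d=(0,-16) inclusive
  edge (4, 0)→(6, 10): d=(2,10) inclusive
    (2,2)@(5, 5): e=[16,16,0] → █  [on edge]
    (3,2)@(7, 5): e=[4,48,-20] → ·
    (2,3)@(5, 7): e=[12,16,4] → █
    (3,3)@(7, 7): e=[0,48,-16] → ·  [on edge]
    (2,4)@(5, 9): e=[8,16,8] → █
    (3,4)@(7, 9): e=[-4,48,-12] → ·
    (2,5)@(5, 11): e=[4,16,12] → █
    (3,5)@(7, 11): e=[-8,48,-8] → ·
    (2,6)@(5, 13): e=[0,16,16] → █  [on edge]
    (3,6)@(7, 13): e=[-12,48,-4] → ·
    (2,7)@(5, 15): e=[-4,16,20] → ·
    (3,7)@(7, 15): e=[-16,48,0] → ·  [on edge]
    (1,9)@(3, 19): e=[0,-16,48] → ·  [on edge]
  covered (5 px):
    · · · ·
    · · · ·
    · · █ ·
    · · █ ·
    · · █ ·
    · · █ ·
    · · █ ·
    · · · ·
    · · · ·
    · · · ·
T1:
  2·area = 24  (B↔C swapped to make it positive)
  edge (6, 12)→(6, 18): d=(0,6) inclusive
  edge (6, 18)→(2, 16): d=(-4,-2) inclusive
  edge (2, 16)→(6, 12): d=(4,-4) inclusive
    (3,5)@(7, 11): e=[-6,30,0] → ·  [on edge]
    (2,6)@(5, 13): e=[6,18,0] → █  [on edge]
    (3,6)@(7, 13): e=[-6,22,8] → ·
    (1,7)@(3, 15): e=[18,6,0] → █  [on edge]
    (3,7)@(7, 15): e=[-6,14,16] → ·
    (0,8)@(1, 17): e=[30,-6,0] → ·  [on edge]
    (1,8)@(3, 17): e=[18,-2,8] → ·
    (2,8)@(5, 17): e=[6,2,16] → █
    (3,8)@(7, 17): e=[-6,6,24] → ·
    (2,9)@(5, 19): e=[6,-6,24] → ·
  covered (4 px):
    · · · ·
    · · · ·
    · · · ·
    · · · ·
    · · · ·
    · · · ·
    · · █ ·
    · █ █ ·
    · · █ ·
    · · · ·
T2:
  2·area = 16  (B↔C swapped to make it positive)
  edge (6, 14)→(4, 3): d=(-2,-11) inclusive
  edge (4, 3)→(6, 6): d=(2,3) inclusive
  edge (6, 6)→(6, 14): d=(0,8) inclusive
    (2,2)@(5, 5): e=[7,1,8] → █
    (3,2)@(7, 5): e=[29,-5,-8] → ·
    (2,3)@(5, 7): e=[3,5,8] → █
    (3,3)@(7, 7): e=[25,-1,-8] → ·
    (2,4)@(5, 9): e=[-1,9,8] → ·
  covered (2 px):
    · · · ·
    · · · ·
    · · █ ·
    · · █ ·
    · · · ·
    · · · ·
    · · · ·
    · · · ·
    · · · ·
    · · · ·

Result: [16,0,16]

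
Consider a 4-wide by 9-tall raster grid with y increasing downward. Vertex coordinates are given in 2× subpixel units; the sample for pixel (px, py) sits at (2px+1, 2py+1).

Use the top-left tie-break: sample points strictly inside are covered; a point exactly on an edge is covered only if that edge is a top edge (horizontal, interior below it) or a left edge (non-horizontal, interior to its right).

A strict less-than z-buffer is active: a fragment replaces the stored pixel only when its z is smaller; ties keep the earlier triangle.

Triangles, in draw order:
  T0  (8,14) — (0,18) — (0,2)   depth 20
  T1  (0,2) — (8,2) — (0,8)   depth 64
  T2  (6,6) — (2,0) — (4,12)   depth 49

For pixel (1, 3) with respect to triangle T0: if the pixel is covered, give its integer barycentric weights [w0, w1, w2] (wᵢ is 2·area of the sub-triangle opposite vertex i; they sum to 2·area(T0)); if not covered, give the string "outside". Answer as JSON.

T0:
  2·area = 128
  edge (8, 14)→(0, 18): d=(-8,4) right/bottom  bias=-1
  edge (0, 18)→(0, 2): d=(0,-16) top-left  bias=+0
  edge (0, 2)→(8, 14): d=(8,12) right/bottom  bias=-1
    (0,2)@(1, 5): e=[100,16,12] → X
    (1,2)@(3, 5): e=[92,48,-12] → .
    (0,3)@(1, 7): e=[84,16,28] → X
    (1,3)@(3, 7): e=[76,48,4] → X
    (2,3)@(5, 7): e=[68,80,-20] → .
    (0,4)@(1, 9): e=[68,16,44] → X
    (2,4)@(5, 9): e=[52,80,-4] → .
    (0,5)@(1, 11): e=[52,16,60] → X
    (2,5)@(5, 11): e=[36,80,12] → X
    (3,5)@(7, 11): e=[28,112,-12] → .
    (0,6)@(1, 13): e=[36,16,76] → X
    (3,6)@(7, 13): e=[12,112,4] → X
  covered (16 px):
    . . . .
    . . . .
    X . . .
    X X . .
    X X . .
    X X X .
    X X X X
    X X X .
    X . . .
T1:
  2·area = 48
  edge (0, 2)→(8, 2): d=(8,0) top-left  bias=+0
  edge (8, 2)→(0, 8): d=(-8,6) right/bottom  bias=-1
  edge (0, 8)→(0, 2): d=(0,-6) top-left  bias=+0
    (0,1)@(1, 3): e=[8,34,6] → X
    (1,1)@(3, 3): e=[8,22,18] → X
    (2,1)@(5, 3): e=[8,10,30] → X
    (3,1)@(7, 3): e=[8,-2,42] → .
    (0,2)@(1, 5): e=[24,18,6] → X
    (2,2)@(5, 5): e=[24,-6,30] → .
    (0,3)@(1, 7): e=[40,2,6] → X
    (1,3)@(3, 7): e=[40,-10,18] → .
    (0,4)@(1, 9): e=[56,-14,6] → .
  covered (6 px):
    . . . .
    X X X .
    X X . .
    X . . .
    . . . .
    . . . .
    . . . .
    . . . .
    . . . .
T2:
  2·area = 36  (B↔C swapped to make it positive)
  edge (6, 6)→(4, 12): d=(-2,6) right/bottom  bias=-1
  edge (4, 12)→(2, 0): d=(-2,-12) top-left  bias=+0
  edge (2, 0)→(6, 6): d=(4,6) right/bottom  bias=-1
    (1,1)@(3, 3): e=[24,6,6] → X
    (2,1)@(5, 3): e=[12,30,-6] → .
    (3,1)@(7, 3): e=[0,54,-18] → .  [on edge]
    (1,2)@(3, 5): e=[20,2,14] → X
    (2,2)@(5, 5): e=[8,26,2] → X
    (3,2)@(7, 5): e=[-4,50,-10] → .
    (1,3)@(3, 7): e=[16,-2,22] → .
    (2,3)@(5, 7): e=[4,22,10] → X
    (3,3)@(7, 7): e=[-8,46,-2] → .
    (2,4)@(5, 9): e=[0,18,18] → .  [on edge]
    (1,7)@(3, 15): e=[0,-18,54] → .  [on edge]
  covered (4 px):
    . . . .
    . X . .
    . X X .
    . . X .
    . . . .
    . . . .
    . . . .
    . . . .
    . . . .

Final: [48,4,76]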